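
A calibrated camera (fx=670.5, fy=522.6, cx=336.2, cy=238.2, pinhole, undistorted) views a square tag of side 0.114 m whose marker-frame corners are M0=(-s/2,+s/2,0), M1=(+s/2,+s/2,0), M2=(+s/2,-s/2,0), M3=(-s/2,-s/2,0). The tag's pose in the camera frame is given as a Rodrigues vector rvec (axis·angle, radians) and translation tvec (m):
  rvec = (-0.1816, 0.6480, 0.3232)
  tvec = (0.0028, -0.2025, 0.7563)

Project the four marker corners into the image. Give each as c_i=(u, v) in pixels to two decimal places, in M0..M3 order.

Intrinsics K: fx=670.5, fy=522.6, cx=336.2, cy=238.2
Marker side s = 0.114 m; corners in marker frame (Z=0):
  M0 = (-0.0570, +0.0570, 0)
  M1 = (+0.0570, +0.0570, 0)
  M2 = (+0.0570, -0.0570, 0)
  M3 = (-0.0570, -0.0570, 0)
rvec = (-0.1816, 0.6480, 0.3232), |rvec| = θ = 0.74655 rad = 42.774°
Rodrigues: sinθ=0.67911, 1−cosθ=0.26597; R = I + sinθ·[k]× + (1−cosθ)·[k]×²:
    [+0.74977 -0.35016 +0.56145]
    [+0.23785 +0.93441 +0.26514]
    [-0.61747 -0.06525 +0.78388]
t = (0.0028, -0.2025, 0.7563) m
M0: Pc = R·M0+t = (-0.05990, -0.16280, +0.78778); u = 670.5·(-0.05990)/0.78778 + 336.2 = 285.2207, v = 522.6·(-0.16280)/0.78778 + 238.2 = 130.2036
M1: Pc = R·M1+t = (+0.02558, -0.13568, +0.71738); u = 670.5·(+0.02558)/0.71738 + 336.2 = 360.1063, v = 522.6·(-0.13568)/0.71738 + 238.2 = 139.3591
M2: Pc = R·M2+t = (+0.06550, -0.24220, +0.72482); u = 670.5·(+0.06550)/0.72482 + 336.2 = 396.7873, v = 522.6·(-0.24220)/0.72482 + 238.2 = 63.5699
M3: Pc = R·M3+t = (-0.01998, -0.26932, +0.79522); u = 670.5·(-0.01998)/0.79522 + 336.2 = 319.3553, v = 522.6·(-0.26932)/0.79522 + 238.2 = 61.2088

c0=(285.22, 130.20) c1=(360.11, 139.36) c2=(396.79, 63.57) c3=(319.36, 61.21)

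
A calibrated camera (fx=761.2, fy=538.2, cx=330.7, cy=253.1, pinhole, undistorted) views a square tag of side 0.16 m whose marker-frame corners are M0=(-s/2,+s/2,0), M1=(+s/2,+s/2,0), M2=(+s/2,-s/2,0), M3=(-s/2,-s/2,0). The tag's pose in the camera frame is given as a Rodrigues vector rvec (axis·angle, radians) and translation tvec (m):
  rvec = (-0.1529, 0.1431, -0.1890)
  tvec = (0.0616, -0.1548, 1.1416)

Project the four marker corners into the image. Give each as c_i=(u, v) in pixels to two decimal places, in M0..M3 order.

Intrinsics K: fx=761.2, fy=538.2, cx=330.7, cy=253.1
Marker side s = 0.16 m; corners in marker frame (Z=0):
  M0 = (-0.0800, +0.0800, 0)
  M1 = (+0.0800, +0.0800, 0)
  M2 = (+0.0800, -0.0800, 0)
  M3 = (-0.0800, -0.0800, 0)
rvec = (-0.1529, 0.1431, -0.1890), |rvec| = θ = 0.28209 rad = 16.163°
Rodrigues: sinθ=0.27837, 1−cosθ=0.03953; R = I + sinθ·[k]× + (1−cosθ)·[k]×²:
    [+0.97209 +0.17564 +0.15556]
    [-0.19737 +0.97065 +0.13745]
    [-0.12686 -0.16431 +0.97822]
t = (0.0616, -0.1548, 1.1416) m
M0: Pc = R·M0+t = (-0.00212, -0.06136, +1.13860); u = 761.2·(-0.00212)/1.13860 + 330.7 = 329.2853, v = 538.2·(-0.06136)/1.13860 + 253.1 = 224.0967
M1: Pc = R·M1+t = (+0.15342, -0.09294, +1.11831); u = 761.2·(+0.15342)/1.11831 + 330.7 = 435.1272, v = 538.2·(-0.09294)/1.11831 + 253.1 = 208.3723
M2: Pc = R·M2+t = (+0.12532, -0.24824, +1.14460); u = 761.2·(+0.12532)/1.14460 + 330.7 = 414.0399, v = 538.2·(-0.24824)/1.14460 + 253.1 = 136.3746
M3: Pc = R·M3+t = (-0.03022, -0.21666, +1.16489); u = 761.2·(-0.03022)/1.16489 + 330.7 = 310.9542, v = 538.2·(-0.21666)/1.16489 + 253.1 = 152.9986

c0=(329.29, 224.10) c1=(435.13, 208.37) c2=(414.04, 136.37) c3=(310.95, 153.00)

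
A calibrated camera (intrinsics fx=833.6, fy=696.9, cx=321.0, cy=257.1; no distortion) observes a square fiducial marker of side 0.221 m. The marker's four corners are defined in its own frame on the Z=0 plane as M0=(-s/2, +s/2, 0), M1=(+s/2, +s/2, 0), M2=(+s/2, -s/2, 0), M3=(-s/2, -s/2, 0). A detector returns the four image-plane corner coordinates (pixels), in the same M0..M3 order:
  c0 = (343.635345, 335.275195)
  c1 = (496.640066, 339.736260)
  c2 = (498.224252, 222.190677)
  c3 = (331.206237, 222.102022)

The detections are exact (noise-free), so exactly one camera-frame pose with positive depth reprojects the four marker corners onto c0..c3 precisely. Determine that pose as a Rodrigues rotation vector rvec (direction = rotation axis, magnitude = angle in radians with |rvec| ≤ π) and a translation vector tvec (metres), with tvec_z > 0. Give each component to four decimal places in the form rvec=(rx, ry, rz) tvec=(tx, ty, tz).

Intrinsics K: fx=833.6, fy=696.9, cx=321.0, cy=257.1
Marker side s = 0.221 m; corners in marker frame (Z=0):
  M0 = (-0.1105, +0.1105, 0)
  M1 = (+0.1105, +0.1105, 0)
  M2 = (+0.1105, -0.1105, 0)
  M3 = (-0.1105, -0.1105, 0)
Detected image corners:
  c0 = (343.635345, 335.275195) px
  c1 = (496.640066, 339.736260) px
  c2 = (498.224252, 222.190677) px
  c3 = (331.206237, 222.102022) px
Planar DLT: solve 8×8 A·h = b for H (H[2,2]=1):
  H  [+647.72119 +193.11880 +415.96066]
  H  [-39.47839 +634.38174 +282.36795]
  H  [-0.17944 +0.40236 +1.00000]
B = K⁻¹H; ‖b₁‖=0.864985, ‖b₂‖=0.864985; λ = 2/(‖b₁‖+‖b₂‖) = 1.156089, sign → tz>0 ⇒ λ=+1.156089
r₁ = λ·B[:,0] = (+0.97818,+0.01104,-0.20745); r₂ = λ·B[:,1] = (+0.08871,+0.88077,+0.46516)
r₃ = r₁×r₂ = (+0.18785,-0.47341,+0.86058); SVD([r₁ r₂ r₃]) → R = UVᵀ:
  R  [+0.97818 +0.08871 +0.18785]
  R  [+0.01104 +0.88077 -0.47341]
  R  [-0.20745 +0.46516 +0.86058]
t = (+0.13170, +0.04192, +1.15609) m
tr R = 2.719531; θ = arccos((tr R − 1)/2) = 0.535986 rad = 30.710°
axis k = ((R−Rᵀ)₃₂, (R−Rᵀ)₁₃, (R−Rᵀ)₂₁) / (2 sinθ) = (+0.918929, +0.387023, -0.076041)
rvec = θ·k = (+0.492533, +0.207439, -0.040757)

rvec=(0.4925, 0.2074, -0.0408) tvec=(0.1317, 0.0419, 1.1561)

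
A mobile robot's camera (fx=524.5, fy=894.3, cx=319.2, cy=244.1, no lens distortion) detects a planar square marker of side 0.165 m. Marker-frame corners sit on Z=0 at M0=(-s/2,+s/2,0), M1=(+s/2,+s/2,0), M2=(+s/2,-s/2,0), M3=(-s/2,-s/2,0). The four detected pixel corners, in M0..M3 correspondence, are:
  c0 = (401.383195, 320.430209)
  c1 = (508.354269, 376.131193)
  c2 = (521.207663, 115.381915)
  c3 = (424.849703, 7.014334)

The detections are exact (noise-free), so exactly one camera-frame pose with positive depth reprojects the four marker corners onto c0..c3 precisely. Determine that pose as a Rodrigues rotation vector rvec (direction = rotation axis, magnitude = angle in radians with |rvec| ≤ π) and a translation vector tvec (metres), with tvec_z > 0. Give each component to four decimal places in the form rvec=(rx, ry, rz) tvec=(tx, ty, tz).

Intrinsics K: fx=524.5, fy=894.3, cx=319.2, cy=244.1
Marker side s = 0.165 m; corners in marker frame (Z=0):
  M0 = (-0.0825, +0.0825, 0)
  M1 = (+0.0825, +0.0825, 0)
  M2 = (+0.0825, -0.0825, 0)
  M3 = (-0.0825, -0.0825, 0)
Detected image corners:
  c0 = (401.383195, 320.430209) px
  c1 = (508.354269, 376.131193) px
  c2 = (521.207663, 115.381915) px
  c3 = (424.849703, 7.014334) px
Planar DLT: solve 8×8 A·h = b for H (H[2,2]=1):
  H  [+1185.64549 -298.40901 +469.41571]
  H  [+754.41647 +1639.14340 +204.01032]
  H  [+1.22986 -0.41300 +1.00000]
B = K⁻¹H; ‖b₁‖=2.014157, ‖b₂‖=2.014157; λ = 2/(‖b₁‖+‖b₂‖) = 0.496486, sign → tz>0 ⇒ λ=+0.496486
r₁ = λ·B[:,0] = (+0.75071,+0.25216,+0.61061); r₂ = λ·B[:,1] = (-0.15768,+0.96597,-0.20505)
r₃ = r₁×r₂ = (-0.64153,+0.05765,+0.76493); SVD([r₁ r₂ r₃]) → R = UVᵀ:
  R  [+0.75071 -0.15768 -0.64153]
  R  [+0.25216 +0.96597 +0.05765]
  R  [+0.61061 -0.20505 +0.76493]
t = (+0.14219, -0.02226, +0.49649) m
tr R = 2.481607; θ = arccos((tr R − 1)/2) = 0.736531 rad = 42.200°
axis k = ((R−Rᵀ)₃₂, (R−Rᵀ)₁₃, (R−Rᵀ)₂₁) / (2 sinθ) = (-0.195544, -0.932039, +0.305068)
rvec = θ·k = (-0.144024, -0.686475, +0.224692)

rvec=(-0.1440, -0.6865, 0.2247) tvec=(0.1422, -0.0223, 0.4965)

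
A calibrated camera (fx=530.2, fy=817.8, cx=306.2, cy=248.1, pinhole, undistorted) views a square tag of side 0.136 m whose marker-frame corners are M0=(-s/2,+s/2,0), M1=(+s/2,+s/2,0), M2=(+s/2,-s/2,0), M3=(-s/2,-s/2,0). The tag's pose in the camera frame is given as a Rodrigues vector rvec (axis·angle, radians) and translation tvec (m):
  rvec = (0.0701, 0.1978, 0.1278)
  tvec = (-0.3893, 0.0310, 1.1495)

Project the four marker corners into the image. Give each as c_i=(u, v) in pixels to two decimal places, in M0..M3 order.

Intrinsics K: fx=530.2, fy=817.8, cx=306.2, cy=248.1
Marker side s = 0.136 m; corners in marker frame (Z=0):
  M0 = (-0.0680, +0.0680, 0)
  M1 = (+0.0680, +0.0680, 0)
  M2 = (+0.0680, -0.0680, 0)
  M3 = (-0.0680, -0.0680, 0)
rvec = (0.0701, 0.1978, 0.1278), |rvec| = θ = 0.24571 rad = 14.078°
Rodrigues: sinθ=0.24324, 1−cosθ=0.03003; R = I + sinθ·[k]× + (1−cosθ)·[k]×²:
    [+0.97241 -0.11962 +0.20027]
    [+0.13342 +0.98943 -0.05682]
    [-0.19136 +0.08197 +0.97809]
t = (-0.3893, 0.0310, 1.1495) m
M0: Pc = R·M0+t = (-0.46356, +0.08921, +1.16809); u = 530.2·(-0.46356)/1.16809 + 306.2 = 95.7888, v = 817.8·(+0.08921)/1.16809 + 248.1 = 310.5569
M1: Pc = R·M1+t = (-0.33131, +0.10735, +1.14206); u = 530.2·(-0.33131)/1.14206 + 306.2 = 152.3898, v = 817.8·(+0.10735)/1.14206 + 248.1 = 324.9730
M2: Pc = R·M2+t = (-0.31504, -0.02721, +1.13091); u = 530.2·(-0.31504)/1.13091 + 306.2 = 158.5006, v = 817.8·(-0.02721)/1.13091 + 248.1 = 228.4243
M3: Pc = R·M3+t = (-0.44729, -0.04535, +1.15694); u = 530.2·(-0.44729)/1.15694 + 306.2 = 101.2167, v = 817.8·(-0.04535)/1.15694 + 248.1 = 216.0411

c0=(95.79, 310.56) c1=(152.39, 324.97) c2=(158.50, 228.42) c3=(101.22, 216.04)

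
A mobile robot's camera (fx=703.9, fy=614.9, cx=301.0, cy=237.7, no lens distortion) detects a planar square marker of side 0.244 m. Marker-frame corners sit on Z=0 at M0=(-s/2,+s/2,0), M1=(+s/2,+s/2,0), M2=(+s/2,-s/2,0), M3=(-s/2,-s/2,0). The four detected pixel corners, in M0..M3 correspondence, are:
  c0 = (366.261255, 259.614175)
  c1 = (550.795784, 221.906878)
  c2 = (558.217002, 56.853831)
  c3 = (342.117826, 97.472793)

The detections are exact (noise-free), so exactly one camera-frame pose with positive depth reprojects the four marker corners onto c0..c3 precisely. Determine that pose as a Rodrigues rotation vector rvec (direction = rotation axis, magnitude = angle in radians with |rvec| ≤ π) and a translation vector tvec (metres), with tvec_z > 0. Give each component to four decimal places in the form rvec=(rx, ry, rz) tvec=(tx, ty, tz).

Intrinsics K: fx=703.9, fy=614.9, cx=301.0, cy=237.7
Marker side s = 0.244 m; corners in marker frame (Z=0):
  M0 = (-0.1220, +0.1220, 0)
  M1 = (+0.1220, +0.1220, 0)
  M2 = (+0.1220, -0.1220, 0)
  M3 = (-0.1220, -0.1220, 0)
Detected image corners:
  c0 = (366.261255, 259.614175) px
  c1 = (550.795784, 221.906878) px
  c2 = (558.217002, 56.853831) px
  c3 = (342.117826, 97.472793) px
Planar DLT: solve 8×8 A·h = b for H (H[2,2]=1):
  H  [+852.63323 +325.51062 +455.66349]
  H  [-147.18566 +772.65939 +165.17976]
  H  [+0.08085 +0.64242 +1.00000]
B = K⁻¹H; ‖b₁‖=1.210148, ‖b₂‖=1.210148; λ = 2/(‖b₁‖+‖b₂‖) = 0.826345, sign → tz>0 ⇒ λ=+0.826345
r₁ = λ·B[:,0] = (+0.97238,-0.22362,+0.06681); r₂ = λ·B[:,1] = (+0.15513,+0.83314,+0.53086)
r₃ = r₁×r₂ = (-0.17437,-0.50584,+0.84482); SVD([r₁ r₂ r₃]) → R = UVᵀ:
  R  [+0.97238 +0.15513 -0.17437]
  R  [-0.22362 +0.83314 -0.50584]
  R  [+0.06681 +0.53086 +0.84482]
t = (+0.18157, -0.09746, +0.82635) m
tr R = 2.650346; θ = arccos((tr R − 1)/2) = 0.600288 rad = 34.394°
axis k = ((R−Rᵀ)₃₂, (R−Rᵀ)₁₃, (R−Rᵀ)₂₁) / (2 sinθ) = (+0.917625, -0.213477, -0.335250)
rvec = θ·k = (+0.550839, -0.128148, -0.201247)

rvec=(0.5508, -0.1281, -0.2012) tvec=(0.1816, -0.0975, 0.8263)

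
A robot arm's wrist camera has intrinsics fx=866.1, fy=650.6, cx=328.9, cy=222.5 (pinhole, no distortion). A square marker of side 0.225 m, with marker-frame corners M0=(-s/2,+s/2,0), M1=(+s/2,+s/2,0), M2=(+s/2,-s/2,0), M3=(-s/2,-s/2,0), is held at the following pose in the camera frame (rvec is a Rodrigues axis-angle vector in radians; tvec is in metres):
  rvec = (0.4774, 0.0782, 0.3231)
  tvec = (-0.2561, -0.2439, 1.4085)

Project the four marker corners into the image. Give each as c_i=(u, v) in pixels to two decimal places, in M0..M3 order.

c0=(94.75, 139.67) c1=(221.03, 172.08) c2=(253.97, 77.73) c3=(117.99, 42.80)

Intrinsics K: fx=866.1, fy=650.6, cx=328.9, cy=222.5
Marker side s = 0.225 m; corners in marker frame (Z=0):
  M0 = (-0.1125, +0.1125, 0)
  M1 = (+0.1125, +0.1125, 0)
  M2 = (+0.1125, -0.1125, 0)
  M3 = (-0.1125, -0.1125, 0)
rvec = (0.4774, 0.0782, 0.3231), |rvec| = θ = 0.58174 rad = 33.331°
Rodrigues: sinθ=0.54948, 1−cosθ=0.16449; R = I + sinθ·[k]× + (1−cosθ)·[k]×²:
    [+0.94629 -0.28704 +0.14884]
    [+0.32333 +0.83848 -0.43864]
    [+0.00111 +0.46321 +0.88625]
t = (-0.2561, -0.2439, 1.4085) m
M0: Pc = R·M0+t = (-0.39485, -0.18595, +1.46049); u = 866.1·(-0.39485)/1.46049 + 328.9 = 94.7460, v = 650.6·(-0.18595)/1.46049 + 222.5 = 139.6673
M1: Pc = R·M1+t = (-0.18193, -0.11320, +1.46074); u = 866.1·(-0.18193)/1.46074 + 328.9 = 221.0274, v = 650.6·(-0.11320)/1.46074 + 222.5 = 172.0832
M2: Pc = R·M2+t = (-0.11735, -0.30185, +1.35651); u = 866.1·(-0.11735)/1.35651 + 328.9 = 253.9742, v = 650.6·(-0.30185)/1.35651 + 222.5 = 77.7270
M3: Pc = R·M3+t = (-0.33027, -0.37460, +1.35626); u = 866.1·(-0.33027)/1.35626 + 328.9 = 117.9949, v = 650.6·(-0.37460)/1.35626 + 222.5 = 42.8027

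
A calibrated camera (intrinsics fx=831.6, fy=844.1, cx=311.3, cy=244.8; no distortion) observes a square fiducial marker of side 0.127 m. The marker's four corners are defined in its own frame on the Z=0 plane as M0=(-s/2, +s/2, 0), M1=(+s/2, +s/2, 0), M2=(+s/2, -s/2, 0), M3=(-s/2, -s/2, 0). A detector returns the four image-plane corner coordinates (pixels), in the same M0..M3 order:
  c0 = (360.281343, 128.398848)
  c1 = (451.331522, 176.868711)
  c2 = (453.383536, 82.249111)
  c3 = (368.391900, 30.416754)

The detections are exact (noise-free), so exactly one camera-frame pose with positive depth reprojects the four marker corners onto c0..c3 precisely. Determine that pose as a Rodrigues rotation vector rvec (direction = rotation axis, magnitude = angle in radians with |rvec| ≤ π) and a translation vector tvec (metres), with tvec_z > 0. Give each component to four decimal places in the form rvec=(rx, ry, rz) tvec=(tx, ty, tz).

rvec=(-0.4328, -0.5932, 0.2413) tvec=(0.1066, -0.1502, 0.8988)

Intrinsics K: fx=831.6, fy=844.1, cx=311.3, cy=244.8
Marker side s = 0.127 m; corners in marker frame (Z=0):
  M0 = (-0.0635, +0.0635, 0)
  M1 = (+0.0635, +0.0635, 0)
  M2 = (+0.0635, -0.0635, 0)
  M3 = (-0.0635, -0.0635, 0)
Detected image corners:
  c0 = (360.281343, 128.398848) px
  c1 = (451.331522, 176.868711) px
  c2 = (453.383536, 82.249111) px
  c3 = (368.391900, 30.416754) px
Planar DLT: solve 8×8 A·h = b for H (H[2,2]=1):
  H  [+913.18690 -247.75328 +409.94116]
  H  [+451.83696 +704.45501 +103.78302]
  H  [+0.54092 -0.51075 +1.00000]
B = K⁻¹H; ‖b₁‖=1.112623, ‖b₂‖=1.112622; λ = 2/(‖b₁‖+‖b₂‖) = 0.898777, sign → tz>0 ⇒ λ=+0.898777
r₁ = λ·B[:,0] = (+0.80496,+0.34011,+0.48617); r₂ = λ·B[:,1] = (-0.09593,+0.88322,-0.45905)
r₃ = r₁×r₂ = (-0.58552,+0.32288,+0.74358); SVD([r₁ r₂ r₃]) → R = UVᵀ:
  R  [+0.80496 -0.09593 -0.58552]
  R  [+0.34011 +0.88322 +0.32288]
  R  [+0.48617 -0.45905 +0.74358]
t = (+0.10661, -0.15015, +0.89878) m
tr R = 2.431766; θ = arccos((tr R − 1)/2) = 0.772909 rad = 44.284°
axis k = ((R−Rᵀ)₃₂, (R−Rᵀ)₁₃, (R−Rᵀ)₂₁) / (2 sinθ) = (-0.559945, -0.767438, +0.312250)
rvec = θ·k = (-0.432786, -0.593160, +0.241340)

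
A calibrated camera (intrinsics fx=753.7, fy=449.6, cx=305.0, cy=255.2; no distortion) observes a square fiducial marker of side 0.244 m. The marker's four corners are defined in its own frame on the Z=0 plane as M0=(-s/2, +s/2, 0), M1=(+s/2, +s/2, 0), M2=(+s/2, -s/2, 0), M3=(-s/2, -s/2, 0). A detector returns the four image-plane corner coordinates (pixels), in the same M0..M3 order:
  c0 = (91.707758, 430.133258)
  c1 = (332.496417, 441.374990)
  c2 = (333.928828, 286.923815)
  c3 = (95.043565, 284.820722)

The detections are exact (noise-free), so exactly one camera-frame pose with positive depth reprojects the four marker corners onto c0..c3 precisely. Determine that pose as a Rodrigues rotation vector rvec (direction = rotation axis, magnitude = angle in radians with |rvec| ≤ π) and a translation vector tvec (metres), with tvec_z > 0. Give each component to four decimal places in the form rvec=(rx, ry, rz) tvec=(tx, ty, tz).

rvec=(-0.0263, 0.1840, 0.0041) tvec=(-0.0932, 0.1724, 0.7368)

Intrinsics K: fx=753.7, fy=449.6, cx=305.0, cy=255.2
Marker side s = 0.244 m; corners in marker frame (Z=0):
  M0 = (-0.1220, +0.1220, 0)
  M1 = (+0.1220, +0.1220, 0)
  M2 = (+0.1220, -0.1220, 0)
  M3 = (-0.1220, -0.1220, 0)
Detected image corners:
  c0 = (91.707758, 430.133258) px
  c1 = (332.496417, 441.374990) px
  c2 = (333.928828, 286.923815) px
  c3 = (95.043565, 284.820722) px
Planar DLT: solve 8×8 A·h = b for H (H[2,2]=1):
  H  [+929.95469 -17.35311 +209.66617]
  H  [-62.33422 +601.07627 +360.39218]
  H  [-0.24833 -0.03499 +1.00000]
B = K⁻¹H; ‖b₁‖=1.357257, ‖b₂‖=1.357257; λ = 2/(‖b₁‖+‖b₂‖) = 0.736780, sign → tz>0 ⇒ λ=+0.736780
r₁ = λ·B[:,0] = (+0.98312,+0.00170,-0.18296); r₂ = λ·B[:,1] = (-0.00653,+0.99965,-0.02578)
r₃ = r₁×r₂ = (+0.18285,+0.02654,+0.98278); SVD([r₁ r₂ r₃]) → R = UVᵀ:
  R  [+0.98312 -0.00653 +0.18285]
  R  [+0.00170 +0.99965 +0.02654]
  R  [-0.18296 -0.02578 +0.98278]
t = (-0.09319, +0.17238, +0.73678) m
tr R = 2.965546; θ = arccos((tr R − 1)/2) = 0.185885 rad = 10.650°
axis k = ((R−Rᵀ)₃₂, (R−Rᵀ)₁₃, (R−Rᵀ)₂₁) / (2 sinθ) = (-0.141560, +0.989679, +0.022274)
rvec = θ·k = (-0.026314, +0.183967, +0.004140)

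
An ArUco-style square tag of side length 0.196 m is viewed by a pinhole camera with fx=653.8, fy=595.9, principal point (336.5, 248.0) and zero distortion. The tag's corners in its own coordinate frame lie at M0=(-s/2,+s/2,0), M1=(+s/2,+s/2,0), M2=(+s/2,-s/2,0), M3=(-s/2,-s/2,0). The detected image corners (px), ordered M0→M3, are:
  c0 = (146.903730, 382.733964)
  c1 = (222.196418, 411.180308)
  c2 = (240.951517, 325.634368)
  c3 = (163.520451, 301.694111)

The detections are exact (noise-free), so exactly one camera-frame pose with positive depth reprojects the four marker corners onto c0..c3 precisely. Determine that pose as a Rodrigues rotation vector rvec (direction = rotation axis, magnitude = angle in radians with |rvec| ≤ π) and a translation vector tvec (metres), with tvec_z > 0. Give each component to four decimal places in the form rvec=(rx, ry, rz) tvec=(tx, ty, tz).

Intrinsics K: fx=653.8, fy=595.9, cx=336.5, cy=248.0
Marker side s = 0.196 m; corners in marker frame (Z=0):
  M0 = (-0.0980, +0.0980, 0)
  M1 = (+0.0980, +0.0980, 0)
  M2 = (+0.0980, -0.0980, 0)
  M3 = (-0.0980, -0.0980, 0)
Detected image corners:
  c0 = (146.903730, 382.733964) px
  c1 = (222.196418, 411.180308) px
  c2 = (240.951517, 325.634368) px
  c3 = (163.520451, 301.694111) px
Planar DLT: solve 8×8 A·h = b for H (H[2,2]=1):
  H  [+331.70705 -75.84316 +192.20989]
  H  [+27.42823 +450.77287 +355.22706]
  H  [-0.29916 +0.07359 +1.00000]
B = K⁻¹H; ‖b₁‖=0.745604, ‖b₂‖=0.745604; λ = 2/(‖b₁‖+‖b₂‖) = 1.341194, sign → tz>0 ⇒ λ=+1.341194
r₁ = λ·B[:,0] = (+0.88696,+0.22872,-0.40123); r₂ = λ·B[:,1] = (-0.20638,+0.97348,+0.09869)
r₃ = r₁×r₂ = (+0.41316,-0.00473,+0.91065); SVD([r₁ r₂ r₃]) → R = UVᵀ:
  R  [+0.88696 -0.20638 +0.41316]
  R  [+0.22872 +0.97348 -0.00473]
  R  [-0.40123 +0.09869 +0.91065]
t = (-0.29599, +0.24134, +1.34119) m
tr R = 2.771091; θ = arccos((tr R − 1)/2) = 0.483129 rad = 27.681°
axis k = ((R−Rᵀ)₃₂, (R−Rᵀ)₁₃, (R−Rᵀ)₂₁) / (2 sinθ) = (+0.111319, +0.876532, +0.468294)
rvec = θ·k = (+0.053781, +0.423478, +0.226247)

rvec=(0.0538, 0.4235, 0.2262) tvec=(-0.2960, 0.2413, 1.3412)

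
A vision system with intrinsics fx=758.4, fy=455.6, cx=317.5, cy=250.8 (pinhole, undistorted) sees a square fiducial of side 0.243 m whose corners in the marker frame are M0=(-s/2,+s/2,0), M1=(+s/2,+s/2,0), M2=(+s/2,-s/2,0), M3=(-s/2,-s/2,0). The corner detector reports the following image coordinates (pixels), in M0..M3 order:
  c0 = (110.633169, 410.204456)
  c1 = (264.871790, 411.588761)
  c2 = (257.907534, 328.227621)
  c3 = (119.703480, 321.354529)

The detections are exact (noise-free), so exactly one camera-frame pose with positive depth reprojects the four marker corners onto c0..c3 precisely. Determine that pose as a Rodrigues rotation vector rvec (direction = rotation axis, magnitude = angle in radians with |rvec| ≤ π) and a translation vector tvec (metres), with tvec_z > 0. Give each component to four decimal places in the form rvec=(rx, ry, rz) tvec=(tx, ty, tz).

rvec=(-0.6060, -0.3949, 0.0267) tvec=(-0.2080, 0.3137, 1.2455)

Intrinsics K: fx=758.4, fy=455.6, cx=317.5, cy=250.8
Marker side s = 0.243 m; corners in marker frame (Z=0):
  M0 = (-0.1215, +0.1215, 0)
  M1 = (+0.1215, +0.1215, 0)
  M2 = (+0.1215, -0.1215, 0)
  M3 = (-0.1215, -0.1215, 0)
Detected image corners:
  c0 = (110.633169, 410.204456) px
  c1 = (264.871790, 411.588761) px
  c2 = (257.907534, 328.227621) px
  c3 = (119.703480, 321.354529) px
Planar DLT: solve 8×8 A·h = b for H (H[2,2]=1):
  H  [+653.37889 -87.77603 +190.82929]
  H  [+122.02490 +188.70789 +365.56516]
  H  [+0.28386 -0.44923 +1.00000]
B = K⁻¹H; ‖b₁‖=0.802874, ‖b₂‖=0.802874; λ = 2/(‖b₁‖+‖b₂‖) = 1.245525, sign → tz>0 ⇒ λ=+1.245525
r₁ = λ·B[:,0] = (+0.92503,+0.13896,+0.35356); r₂ = λ·B[:,1] = (+0.09009,+0.82390,-0.55953)
r₃ = r₁×r₂ = (-0.36905,+0.54943,+0.74962); SVD([r₁ r₂ r₃]) → R = UVᵀ:
  R  [+0.92503 +0.09009 -0.36905]
  R  [+0.13896 +0.82390 +0.54943]
  R  [+0.35356 -0.55953 +0.74962]
t = (-0.20803, +0.31375, +1.24552) m
tr R = 2.498550; θ = arccos((tr R − 1)/2) = 0.723830 rad = 41.472°
axis k = ((R−Rᵀ)₃₂, (R−Rᵀ)₁₃, (R−Rᵀ)₂₁) / (2 sinθ) = (-0.837254, -0.545568, +0.036901)
rvec = θ·k = (-0.606029, -0.394898, +0.026710)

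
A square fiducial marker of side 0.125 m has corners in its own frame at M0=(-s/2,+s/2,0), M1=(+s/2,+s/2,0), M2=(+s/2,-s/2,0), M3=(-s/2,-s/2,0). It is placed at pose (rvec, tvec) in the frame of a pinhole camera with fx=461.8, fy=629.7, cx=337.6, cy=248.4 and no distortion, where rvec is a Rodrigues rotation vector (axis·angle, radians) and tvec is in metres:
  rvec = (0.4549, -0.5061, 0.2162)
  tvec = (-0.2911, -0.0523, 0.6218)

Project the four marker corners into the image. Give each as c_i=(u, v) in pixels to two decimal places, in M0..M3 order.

Intrinsics K: fx=461.8, fy=629.7, cx=337.6, cy=248.4
Marker side s = 0.125 m; corners in marker frame (Z=0):
  M0 = (-0.0625, +0.0625, 0)
  M1 = (+0.0625, +0.0625, 0)
  M2 = (+0.0625, -0.0625, 0)
  M3 = (-0.0625, -0.0625, 0)
rvec = (0.4549, -0.5061, 0.2162), |rvec| = θ = 0.71401 rad = 40.910°
Rodrigues: sinθ=0.65487, 1−cosθ=0.24426; R = I + sinθ·[k]× + (1−cosθ)·[k]×²:
    [+0.85489 -0.30860 -0.41706]
    [+0.08799 +0.87846 -0.46965]
    [+0.51130 +0.36480 +0.77814]
t = (-0.2911, -0.0523, 0.6218) m
M0: Pc = R·M0+t = (-0.36382, -0.00290, +0.61264); u = 461.8·(-0.36382)/0.61264 + 337.6 = 63.3606, v = 629.7·(-0.00290)/0.61264 + 248.4 = 245.4239
M1: Pc = R·M1+t = (-0.25696, +0.00810, +0.67656); u = 461.8·(-0.25696)/0.67656 + 337.6 = 162.2077, v = 629.7·(+0.00810)/0.67656 + 248.4 = 255.9418
M2: Pc = R·M2+t = (-0.21838, -0.10170, +0.63096); u = 461.8·(-0.21838)/0.63096 + 337.6 = 177.7649, v = 629.7·(-0.10170)/0.63096 + 248.4 = 146.8981
M3: Pc = R·M3+t = (-0.32524, -0.11270, +0.56704); u = 461.8·(-0.32524)/0.56704 + 337.6 = 72.7224, v = 629.7·(-0.11270)/0.56704 + 248.4 = 123.2438

c0=(63.36, 245.42) c1=(162.21, 255.94) c2=(177.76, 146.90) c3=(72.72, 123.24)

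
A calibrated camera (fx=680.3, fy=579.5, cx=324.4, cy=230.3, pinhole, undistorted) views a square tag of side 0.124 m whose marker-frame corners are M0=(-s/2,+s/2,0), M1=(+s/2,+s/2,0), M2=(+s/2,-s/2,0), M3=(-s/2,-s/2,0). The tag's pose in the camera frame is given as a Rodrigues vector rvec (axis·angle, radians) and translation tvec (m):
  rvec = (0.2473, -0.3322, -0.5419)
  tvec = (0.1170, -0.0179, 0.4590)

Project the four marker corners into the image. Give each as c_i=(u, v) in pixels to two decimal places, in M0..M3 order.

c0=(464.79, 314.10) c1=(593.94, 230.32) c2=(531.48, 99.20) c3=(386.02, 181.39)

Intrinsics K: fx=680.3, fy=579.5, cx=324.4, cy=230.3
Marker side s = 0.124 m; corners in marker frame (Z=0):
  M0 = (-0.0620, +0.0620, 0)
  M1 = (+0.0620, +0.0620, 0)
  M2 = (+0.0620, -0.0620, 0)
  M3 = (-0.0620, -0.0620, 0)
rvec = (0.2473, -0.3322, -0.5419), |rvec| = θ = 0.68203 rad = 39.078°
Rodrigues: sinθ=0.63037, 1−cosθ=0.22371; R = I + sinθ·[k]× + (1−cosθ)·[k]×²:
    [+0.80570 +0.46135 -0.37149]
    [-0.54036 +0.82936 -0.14199]
    [+0.24259 +0.31514 +0.91752]
t = (0.1170, -0.0179, 0.4590) m
M0: Pc = R·M0+t = (+0.09565, +0.06702, +0.46350); u = 680.3·(+0.09565)/0.46350 + 324.4 = 464.7900, v = 579.5·(+0.06702)/0.46350 + 230.3 = 314.0973
M1: Pc = R·M1+t = (+0.19556, +0.00002, +0.49358); u = 680.3·(+0.19556)/0.49358 + 324.4 = 593.9361, v = 579.5·(+0.00002)/0.49358 + 230.3 = 230.3213
M2: Pc = R·M2+t = (+0.13835, -0.10282, +0.45450); u = 680.3·(+0.13835)/0.45450 + 324.4 = 531.4832, v = 579.5·(-0.10282)/0.45450 + 230.3 = 99.1982
M3: Pc = R·M3+t = (+0.03844, -0.03582, +0.42442); u = 680.3·(+0.03844)/0.42442 + 324.4 = 386.0199, v = 579.5·(-0.03582)/0.42442 + 230.3 = 181.3942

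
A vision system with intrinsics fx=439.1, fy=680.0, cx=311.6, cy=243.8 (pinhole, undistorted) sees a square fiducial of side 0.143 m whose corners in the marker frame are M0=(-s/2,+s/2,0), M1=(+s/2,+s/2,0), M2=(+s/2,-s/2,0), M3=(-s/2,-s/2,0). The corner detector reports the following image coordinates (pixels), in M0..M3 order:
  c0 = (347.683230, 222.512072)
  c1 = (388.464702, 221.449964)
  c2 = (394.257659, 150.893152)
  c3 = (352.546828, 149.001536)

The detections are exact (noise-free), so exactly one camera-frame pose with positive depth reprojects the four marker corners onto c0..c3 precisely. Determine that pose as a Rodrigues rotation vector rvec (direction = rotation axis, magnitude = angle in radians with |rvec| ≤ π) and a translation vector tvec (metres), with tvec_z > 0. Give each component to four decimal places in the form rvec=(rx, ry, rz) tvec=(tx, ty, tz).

Intrinsics K: fx=439.1, fy=680.0, cx=311.6, cy=243.8
Marker side s = 0.143 m; corners in marker frame (Z=0):
  M0 = (-0.0715, +0.0715, 0)
  M1 = (+0.0715, +0.0715, 0)
  M2 = (+0.0715, -0.0715, 0)
  M3 = (-0.0715, -0.0715, 0)
Detected image corners:
  c0 = (347.683230, 222.512072) px
  c1 = (388.464702, 221.449964) px
  c2 = (394.257659, 150.893152) px
  c3 = (352.546828, 149.001536) px
Planar DLT: solve 8×8 A·h = b for H (H[2,2]=1):
  H  [+394.28223 +34.76837 +371.12223]
  H  [+55.87316 +539.68451 +186.46920]
  H  [+0.28563 +0.19446 +1.00000]
B = K⁻¹H; ‖b₁‖=0.751900, ‖b₂‖=0.751900; λ = 2/(‖b₁‖+‖b₂‖) = 1.329963, sign → tz>0 ⇒ λ=+1.329963
r₁ = λ·B[:,0] = (+0.92465,-0.02692,+0.37987); r₂ = λ·B[:,1] = (-0.07823,+0.96280,+0.25863)
r₃ = r₁×r₂ = (-0.37271,-0.26886,+0.88815); SVD([r₁ r₂ r₃]) → R = UVᵀ:
  R  [+0.92465 -0.07823 -0.37271]
  R  [-0.02692 +0.96280 -0.26886]
  R  [+0.37987 +0.25863 +0.88815]
t = (+0.18028, -0.11213, +1.32996) m
tr R = 2.775598; θ = arccos((tr R − 1)/2) = 0.478256 rad = 27.402°
axis k = ((R−Rᵀ)₃₂, (R−Rᵀ)₁₃, (R−Rᵀ)₂₁) / (2 sinθ) = (+0.573069, -0.817609, +0.055741)
rvec = θ·k = (+0.274073, -0.391026, +0.026659)

rvec=(0.2741, -0.3910, 0.0267) tvec=(0.1803, -0.1121, 1.3300)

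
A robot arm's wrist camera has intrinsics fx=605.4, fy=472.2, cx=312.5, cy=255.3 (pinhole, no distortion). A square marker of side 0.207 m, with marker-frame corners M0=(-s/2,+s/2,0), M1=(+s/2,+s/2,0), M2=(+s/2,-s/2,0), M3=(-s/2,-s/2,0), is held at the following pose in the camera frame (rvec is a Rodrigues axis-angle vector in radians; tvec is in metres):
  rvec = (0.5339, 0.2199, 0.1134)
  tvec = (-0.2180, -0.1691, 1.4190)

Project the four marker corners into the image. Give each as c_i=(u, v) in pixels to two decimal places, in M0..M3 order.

Intrinsics K: fx=605.4, fy=472.2, cx=312.5, cy=255.3
Marker side s = 0.207 m; corners in marker frame (Z=0):
  M0 = (-0.1035, +0.1035, 0)
  M1 = (+0.1035, +0.1035, 0)
  M2 = (+0.1035, -0.1035, 0)
  M3 = (-0.1035, -0.1035, 0)
rvec = (0.5339, 0.2199, 0.1134), |rvec| = θ = 0.58844 rad = 33.715°
Rodrigues: sinθ=0.55507, 1−cosθ=0.16819; R = I + sinθ·[k]× + (1−cosθ)·[k]×²:
    [+0.97027 -0.04994 +0.23684]
    [+0.16400 +0.85529 -0.49150]
    [-0.17802 +0.51573 +0.83805]
t = (-0.2180, -0.1691, 1.4190) m
M0: Pc = R·M0+t = (-0.32359, -0.09755, +1.49080); u = 605.4·(-0.32359)/1.49080 + 312.5 = 181.0929, v = 472.2·(-0.09755)/1.49080 + 255.3 = 224.4016
M1: Pc = R·M1+t = (-0.12275, -0.06360, +1.45395); u = 605.4·(-0.12275)/1.45395 + 312.5 = 261.3906, v = 472.2·(-0.06360)/1.45395 + 255.3 = 234.6435
M2: Pc = R·M2+t = (-0.11241, -0.24065, +1.34720); u = 605.4·(-0.11241)/1.34720 + 312.5 = 261.9860, v = 472.2·(-0.24065)/1.34720 + 255.3 = 170.9511
M3: Pc = R·M3+t = (-0.31325, -0.27460, +1.38405); u = 605.4·(-0.31325)/1.38405 + 312.5 = 175.4788, v = 472.2·(-0.27460)/1.38405 + 255.3 = 161.6150

c0=(181.09, 224.40) c1=(261.39, 234.64) c2=(261.99, 170.95) c3=(175.48, 161.61)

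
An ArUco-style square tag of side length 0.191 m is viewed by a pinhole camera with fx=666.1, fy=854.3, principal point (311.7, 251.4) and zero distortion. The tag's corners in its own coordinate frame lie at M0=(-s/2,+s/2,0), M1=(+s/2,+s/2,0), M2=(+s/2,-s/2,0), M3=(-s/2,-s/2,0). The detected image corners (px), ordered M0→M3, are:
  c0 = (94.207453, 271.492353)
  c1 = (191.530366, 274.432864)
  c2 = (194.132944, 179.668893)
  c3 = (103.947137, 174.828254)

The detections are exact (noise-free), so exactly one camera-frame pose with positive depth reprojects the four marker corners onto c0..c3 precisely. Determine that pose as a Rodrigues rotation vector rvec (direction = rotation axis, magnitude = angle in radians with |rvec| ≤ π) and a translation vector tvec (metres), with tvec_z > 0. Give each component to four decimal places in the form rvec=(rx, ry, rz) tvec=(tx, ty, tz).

Intrinsics K: fx=666.1, fy=854.3, cx=311.7, cy=251.4
Marker side s = 0.191 m; corners in marker frame (Z=0):
  M0 = (-0.0955, +0.0955, 0)
  M1 = (+0.0955, +0.0955, 0)
  M2 = (+0.0955, -0.0955, 0)
  M3 = (-0.0955, -0.0955, 0)
Detected image corners:
  c0 = (94.207453, 271.492353) px
  c1 = (191.530366, 274.432864) px
  c2 = (194.132944, 179.668893) px
  c3 = (103.947137, 174.828254) px
Planar DLT: solve 8×8 A·h = b for H (H[2,2]=1):
  H  [+507.65143 -89.11680 +146.60599]
  H  [+47.52680 +413.12020 +223.34232]
  H  [+0.11982 -0.39068 +1.00000]
B = K⁻¹H; ‖b₁‖=0.716441, ‖b₂‖=0.716441; λ = 2/(‖b₁‖+‖b₂‖) = 1.395789, sign → tz>0 ⇒ λ=+1.395789
r₁ = λ·B[:,0] = (+0.98551,+0.02844,+0.16724); r₂ = λ·B[:,1] = (+0.06843,+0.83544,-0.54530)
r₃ = r₁×r₂ = (-0.15523,+0.54884,+0.82139); SVD([r₁ r₂ r₃]) → R = UVᵀ:
  R  [+0.98551 +0.06843 -0.15523]
  R  [+0.02844 +0.83544 +0.54884]
  R  [+0.16724 -0.54530 +0.82139]
t = (-0.34595, -0.04584, +1.39579) m
tr R = 2.642334; θ = arccos((tr R − 1)/2) = 0.607343 rad = 34.798°
axis k = ((R−Rᵀ)₃₂, (R−Rᵀ)₁₃, (R−Rᵀ)₂₁) / (2 sinθ) = (-0.958620, -0.282525, -0.035042)
rvec = θ·k = (-0.582211, -0.171590, -0.021282)

rvec=(-0.5822, -0.1716, -0.0213) tvec=(-0.3459, -0.0458, 1.3958)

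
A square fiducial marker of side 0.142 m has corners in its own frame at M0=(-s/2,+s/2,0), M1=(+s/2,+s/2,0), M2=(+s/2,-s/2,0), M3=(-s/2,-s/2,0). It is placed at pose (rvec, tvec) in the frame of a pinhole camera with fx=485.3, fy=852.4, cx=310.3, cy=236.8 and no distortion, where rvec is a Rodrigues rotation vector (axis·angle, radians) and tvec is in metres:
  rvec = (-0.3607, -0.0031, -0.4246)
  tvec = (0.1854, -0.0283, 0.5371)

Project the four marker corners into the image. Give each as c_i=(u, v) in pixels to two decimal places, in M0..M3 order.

c0=(453.10, 338.51) c1=(571.34, 242.38) c2=(499.94, 60.66) c3=(390.61, 144.80)

Intrinsics K: fx=485.3, fy=852.4, cx=310.3, cy=236.8
Marker side s = 0.142 m; corners in marker frame (Z=0):
  M0 = (-0.0710, +0.0710, 0)
  M1 = (+0.0710, +0.0710, 0)
  M2 = (+0.0710, -0.0710, 0)
  M3 = (-0.0710, -0.0710, 0)
rvec = (-0.3607, -0.0031, -0.4246), |rvec| = θ = 0.55713 rad = 31.921°
Rodrigues: sinθ=0.52876, 1−cosθ=0.15123; R = I + sinθ·[k]× + (1−cosθ)·[k]×²:
    [+0.91216 +0.40352 +0.07167]
    [-0.40243 +0.84878 +0.34297]
    [+0.07756 -0.34169 +0.93661]
t = (0.1854, -0.0283, 0.5371) m
M0: Pc = R·M0+t = (+0.14929, +0.06054, +0.50733); u = 485.3·(+0.14929)/0.50733 + 310.3 = 453.1028, v = 852.4·(+0.06054)/0.50733 + 236.8 = 338.5093
M1: Pc = R·M1+t = (+0.27881, +0.00339, +0.51835); u = 485.3·(+0.27881)/0.51835 + 310.3 = 571.3375, v = 852.4·(+0.00339)/0.51835 + 236.8 = 242.3762
M2: Pc = R·M2+t = (+0.22151, -0.11714, +0.56687); u = 485.3·(+0.22151)/0.56687 + 310.3 = 499.9401, v = 852.4·(-0.11714)/0.56687 + 236.8 = 60.6625
M3: Pc = R·M3+t = (+0.09199, -0.05999, +0.55585); u = 485.3·(+0.09199)/0.55585 + 310.3 = 390.6112, v = 852.4·(-0.05999)/0.55585 + 236.8 = 144.8040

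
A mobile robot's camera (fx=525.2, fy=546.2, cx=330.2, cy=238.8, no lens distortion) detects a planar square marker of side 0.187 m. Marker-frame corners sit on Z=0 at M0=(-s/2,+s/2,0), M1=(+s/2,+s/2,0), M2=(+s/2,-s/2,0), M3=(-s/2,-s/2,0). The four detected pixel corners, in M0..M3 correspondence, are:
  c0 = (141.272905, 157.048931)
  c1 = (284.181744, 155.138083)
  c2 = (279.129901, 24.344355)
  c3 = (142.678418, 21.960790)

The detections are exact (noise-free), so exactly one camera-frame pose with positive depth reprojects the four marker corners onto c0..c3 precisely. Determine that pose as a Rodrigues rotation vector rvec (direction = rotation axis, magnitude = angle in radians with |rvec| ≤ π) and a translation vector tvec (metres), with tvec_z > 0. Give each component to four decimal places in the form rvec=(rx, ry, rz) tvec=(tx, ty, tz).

rvec=(-0.1831, -0.1213, -0.0433) tvec=(-0.1602, -0.1980, 0.7174)

Intrinsics K: fx=525.2, fy=546.2, cx=330.2, cy=238.8
Marker side s = 0.187 m; corners in marker frame (Z=0):
  M0 = (-0.0935, +0.0935, 0)
  M1 = (+0.0935, +0.0935, 0)
  M2 = (+0.0935, -0.0935, 0)
  M3 = (-0.0935, -0.0935, 0)
Detected image corners:
  c0 = (141.272905, 157.048931) px
  c1 = (284.181744, 155.138083) px
  c2 = (279.129901, 24.344355) px
  c3 = (142.678418, 21.960790) px
Planar DLT: solve 8×8 A·h = b for H (H[2,2]=1):
  H  [+783.23388 -42.81414 +212.92540]
  H  [+17.05340 +688.36922 +88.07445]
  H  [+0.17319 -0.24948 +1.00000]
B = K⁻¹H; ‖b₁‖=1.393937, ‖b₂‖=1.393937; λ = 2/(‖b₁‖+‖b₂‖) = 0.717392, sign → tz>0 ⇒ λ=+0.717392
r₁ = λ·B[:,0] = (+0.99174,-0.03192,+0.12424); r₂ = λ·B[:,1] = (+0.05404,+0.98237,-0.17897)
r₃ = r₁×r₂ = (-0.11634,+0.18421,+0.97598); SVD([r₁ r₂ r₃]) → R = UVᵀ:
  R  [+0.99174 +0.05404 -0.11634]
  R  [-0.03192 +0.98237 +0.18421]
  R  [+0.12424 -0.17897 +0.97598]
t = (-0.16019, -0.19797, +0.71739) m
tr R = 2.950084; θ = arccos((tr R − 1)/2) = 0.223886 rad = 12.828°
axis k = ((R−Rᵀ)₃₂, (R−Rᵀ)₁₃, (R−Rᵀ)₂₁) / (2 sinθ) = (-0.817905, -0.541806, -0.193592)
rvec = θ·k = (-0.183117, -0.121303, -0.043342)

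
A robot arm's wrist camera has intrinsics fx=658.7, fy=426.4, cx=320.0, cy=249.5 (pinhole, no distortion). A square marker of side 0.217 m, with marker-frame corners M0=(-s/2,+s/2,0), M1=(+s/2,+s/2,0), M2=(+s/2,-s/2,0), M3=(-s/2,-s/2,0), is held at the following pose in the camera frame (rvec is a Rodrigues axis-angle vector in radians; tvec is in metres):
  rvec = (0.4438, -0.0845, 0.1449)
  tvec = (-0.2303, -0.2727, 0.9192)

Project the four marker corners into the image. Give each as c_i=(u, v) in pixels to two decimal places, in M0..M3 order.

c0=(74.93, 164.93) c1=(225.34, 178.52) c2=(241.05, 77.90) c3=(75.13, 60.01)

Intrinsics K: fx=658.7, fy=426.4, cx=320.0, cy=249.5
Marker side s = 0.217 m; corners in marker frame (Z=0):
  M0 = (-0.1085, +0.1085, 0)
  M1 = (+0.1085, +0.1085, 0)
  M2 = (+0.1085, -0.1085, 0)
  M3 = (-0.1085, -0.1085, 0)
rvec = (0.4438, -0.0845, 0.1449), |rvec| = θ = 0.47444 rad = 27.183°
Rodrigues: sinθ=0.45684, 1−cosθ=0.11045; R = I + sinθ·[k]× + (1−cosθ)·[k]×²:
    [+0.98619 -0.15793 -0.04981]
    [+0.12112 +0.89305 -0.43334]
    [+0.11292 +0.42133 +0.89985]
t = (-0.2303, -0.2727, 0.9192) m
M0: Pc = R·M0+t = (-0.35444, -0.18895, +0.95266); u = 658.7·(-0.35444)/0.95266 + 320.0 = 74.9314, v = 426.4·(-0.18895)/0.95266 + 249.5 = 164.9302
M1: Pc = R·M1+t = (-0.14043, -0.16266, +0.97717); u = 658.7·(-0.14043)/0.97717 + 320.0 = 225.3352, v = 426.4·(-0.16266)/0.97717 + 249.5 = 178.5202
M2: Pc = R·M2+t = (-0.10616, -0.35645, +0.88574); u = 658.7·(-0.10616)/0.88574 + 320.0 = 241.0494, v = 426.4·(-0.35645)/0.88574 + 249.5 = 77.9006
M3: Pc = R·M3+t = (-0.32017, -0.38274, +0.86123); u = 658.7·(-0.32017)/0.86123 + 320.0 = 75.1258, v = 426.4·(-0.38274)/0.86123 + 249.5 = 60.0051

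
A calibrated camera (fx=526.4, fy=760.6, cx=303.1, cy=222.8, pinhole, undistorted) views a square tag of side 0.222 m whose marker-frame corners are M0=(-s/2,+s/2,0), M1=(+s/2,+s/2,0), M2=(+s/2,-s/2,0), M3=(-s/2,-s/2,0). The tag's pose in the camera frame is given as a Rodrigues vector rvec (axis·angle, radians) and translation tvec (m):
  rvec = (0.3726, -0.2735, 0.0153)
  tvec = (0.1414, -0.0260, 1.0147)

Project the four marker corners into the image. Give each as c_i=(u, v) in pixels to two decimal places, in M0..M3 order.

Intrinsics K: fx=526.4, fy=760.6, cx=303.1, cy=222.8
Marker side s = 0.222 m; corners in marker frame (Z=0):
  M0 = (-0.1110, +0.1110, 0)
  M1 = (+0.1110, +0.1110, 0)
  M2 = (+0.1110, -0.1110, 0)
  M3 = (-0.1110, -0.1110, 0)
rvec = (0.3726, -0.2735, 0.0153), |rvec| = θ = 0.46246 rad = 26.497°
Rodrigues: sinθ=0.44615, 1−cosθ=0.10504; R = I + sinθ·[k]× + (1−cosθ)·[k]×²:
    [+0.96315 -0.06481 -0.26105]
    [-0.03529 +0.93170 -0.36152]
    [+0.26665 +0.35740 +0.89507]
t = (0.1414, -0.0260, 1.0147) m
M0: Pc = R·M0+t = (+0.02730, +0.08134, +1.02477); u = 526.4·(+0.02730)/1.02477 + 303.1 = 317.1216, v = 760.6·(+0.08134)/1.02477 + 222.8 = 283.1685
M1: Pc = R·M1+t = (+0.24112, +0.07350, +1.08397); u = 526.4·(+0.24112)/1.08397 + 303.1 = 420.1908, v = 760.6·(+0.07350)/1.08397 + 222.8 = 274.3743
M2: Pc = R·M2+t = (+0.25550, -0.13334, +1.00463); u = 526.4·(+0.25550)/1.00463 + 303.1 = 436.9775, v = 760.6·(-0.13334)/1.00463 + 222.8 = 121.8519
M3: Pc = R·M3+t = (+0.04168, -0.12550, +0.94543); u = 526.4·(+0.04168)/0.94543 + 303.1 = 326.3095, v = 760.6·(-0.12550)/0.94543 + 222.8 = 121.8340

c0=(317.12, 283.17) c1=(420.19, 274.37) c2=(436.98, 121.85) c3=(326.31, 121.83)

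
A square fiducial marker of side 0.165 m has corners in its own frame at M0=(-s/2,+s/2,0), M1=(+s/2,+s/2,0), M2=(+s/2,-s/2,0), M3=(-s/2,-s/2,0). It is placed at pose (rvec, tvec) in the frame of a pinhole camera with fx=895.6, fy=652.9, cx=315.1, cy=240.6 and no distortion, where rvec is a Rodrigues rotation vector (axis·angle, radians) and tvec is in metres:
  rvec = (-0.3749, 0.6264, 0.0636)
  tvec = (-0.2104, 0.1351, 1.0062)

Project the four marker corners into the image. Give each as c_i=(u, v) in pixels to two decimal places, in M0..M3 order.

Intrinsics K: fx=895.6, fy=652.9, cx=315.1, cy=240.6
Marker side s = 0.165 m; corners in marker frame (Z=0):
  M0 = (-0.0825, +0.0825, 0)
  M1 = (+0.0825, +0.0825, 0)
  M2 = (+0.0825, -0.0825, 0)
  M3 = (-0.0825, -0.0825, 0)
rvec = (-0.3749, 0.6264, 0.0636), |rvec| = θ = 0.73278 rad = 41.985°
Rodrigues: sinθ=0.66894, 1−cosθ=0.25668; R = I + sinθ·[k]× + (1−cosθ)·[k]×²:
    [+0.81050 -0.17032 +0.56043]
    [-0.05420 +0.93088 +0.36128]
    [-0.58322 -0.32319 +0.74525]
t = (-0.2104, 0.1351, 1.0062) m
M0: Pc = R·M0+t = (-0.29132, +0.21637, +1.02765); u = 895.6·(-0.29132)/1.02765 + 315.1 = 61.2166, v = 652.9·(+0.21637)/1.02765 + 240.6 = 378.0660
M1: Pc = R·M1+t = (-0.15758, +0.20743, +0.93142); u = 895.6·(-0.15758)/0.93142 + 315.1 = 163.5756, v = 652.9·(+0.20743)/0.93142 + 240.6 = 386.0000
M2: Pc = R·M2+t = (-0.12948, +0.05383, +0.98475); u = 895.6·(-0.12948)/0.98475 + 315.1 = 197.3393, v = 652.9·(+0.05383)/0.98475 + 240.6 = 276.2906
M3: Pc = R·M3+t = (-0.26322, +0.06277, +1.08098); u = 895.6·(-0.26322)/1.08098 + 315.1 = 97.0241, v = 652.9·(+0.06277)/1.08098 + 240.6 = 278.5147

c0=(61.22, 378.07) c1=(163.58, 386.00) c2=(197.34, 276.29) c3=(97.02, 278.51)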